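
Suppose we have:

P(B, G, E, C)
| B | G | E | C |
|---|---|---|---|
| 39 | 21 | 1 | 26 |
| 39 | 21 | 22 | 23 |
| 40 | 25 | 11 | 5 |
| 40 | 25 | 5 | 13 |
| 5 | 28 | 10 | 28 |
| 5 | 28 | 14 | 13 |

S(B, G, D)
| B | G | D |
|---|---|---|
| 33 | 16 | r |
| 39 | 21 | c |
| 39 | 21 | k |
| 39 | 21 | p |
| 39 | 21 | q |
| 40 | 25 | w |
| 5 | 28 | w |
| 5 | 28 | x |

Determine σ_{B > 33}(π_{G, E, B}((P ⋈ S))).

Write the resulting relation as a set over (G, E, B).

{(21, 1, 39), (21, 22, 39), (25, 11, 40), (25, 5, 40)}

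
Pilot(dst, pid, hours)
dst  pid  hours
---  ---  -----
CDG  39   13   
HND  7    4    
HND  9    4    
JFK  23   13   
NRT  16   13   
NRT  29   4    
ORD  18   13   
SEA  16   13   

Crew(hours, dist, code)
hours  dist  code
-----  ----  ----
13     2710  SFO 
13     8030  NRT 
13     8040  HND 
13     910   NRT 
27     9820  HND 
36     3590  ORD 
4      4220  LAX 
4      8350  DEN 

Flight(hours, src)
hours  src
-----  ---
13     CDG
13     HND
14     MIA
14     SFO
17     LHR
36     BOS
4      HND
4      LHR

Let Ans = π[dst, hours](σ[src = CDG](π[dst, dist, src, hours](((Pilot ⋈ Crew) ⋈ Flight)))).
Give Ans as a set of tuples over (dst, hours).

{(CDG, 13), (JFK, 13), (NRT, 13), (ORD, 13), (SEA, 13)}

Pilot ⋈ Crew (natural join on hours): {(CDG, 39, 13, 2710, SFO), (CDG, 39, 13, 8030, NRT), (CDG, 39, 13, 8040, HND), (CDG, 39, 13, 910, NRT), (HND, 7, 4, 4220, LAX), (HND, 7, 4, 8350, DEN), (HND, 9, 4, 4220, LAX), (HND, 9, 4, 8350, DEN), (JFK, 23, 13, 2710, SFO), (JFK, 23, 13, 8030, NRT), (JFK, 23, 13, 8040, HND), (JFK, 23, 13, 910, NRT), (NRT, 16, 13, 2710, SFO), (NRT, 16, 13, 8030, NRT), (NRT, 16, 13, 8040, HND), (NRT, 16, 13, 910, NRT), (NRT, 29, 4, 4220, LAX), (NRT, 29, 4, 8350, DEN), (ORD, 18, 13, 2710, SFO), (ORD, 18, 13, 8030, NRT), (ORD, 18, 13, 8040, HND), (ORD, 18, 13, 910, NRT), (SEA, 16, 13, 2710, SFO), (SEA, 16, 13, 8030, NRT), (SEA, 16, 13, 8040, HND), (SEA, 16, 13, 910, NRT)}
(Pilot ⋈ Crew) ⋈ Flight (natural join on hours): {(CDG, 39, 13, 2710, SFO, CDG), (CDG, 39, 13, 2710, SFO, HND), (CDG, 39, 13, 8030, NRT, CDG), (CDG, 39, 13, 8030, NRT, HND), (CDG, 39, 13, 8040, HND, CDG), (CDG, 39, 13, 8040, HND, HND), (CDG, 39, 13, 910, NRT, CDG), (CDG, 39, 13, 910, NRT, HND), (HND, 7, 4, 4220, LAX, HND), (HND, 7, 4, 4220, LAX, LHR), (HND, 7, 4, 8350, DEN, HND), (HND, 7, 4, 8350, DEN, LHR), (HND, 9, 4, 4220, LAX, HND), (HND, 9, 4, 4220, LAX, LHR), (HND, 9, 4, 8350, DEN, HND), (HND, 9, 4, 8350, DEN, LHR), (JFK, 23, 13, 2710, SFO, CDG), (JFK, 23, 13, 2710, SFO, HND), (JFK, 23, 13, 8030, NRT, CDG), (JFK, 23, 13, 8030, NRT, HND), (JFK, 23, 13, 8040, HND, CDG), (JFK, 23, 13, 8040, HND, HND), (JFK, 23, 13, 910, NRT, CDG), (JFK, 23, 13, 910, NRT, HND), (NRT, 16, 13, 2710, SFO, CDG), (NRT, 16, 13, 2710, SFO, HND), (NRT, 16, 13, 8030, NRT, CDG), (NRT, 16, 13, 8030, NRT, HND), (NRT, 16, 13, 8040, HND, CDG), (NRT, 16, 13, 8040, HND, HND), (NRT, 16, 13, 910, NRT, CDG), (NRT, 16, 13, 910, NRT, HND), (NRT, 29, 4, 4220, LAX, HND), (NRT, 29, 4, 4220, LAX, LHR), (NRT, 29, 4, 8350, DEN, HND), (NRT, 29, 4, 8350, DEN, LHR), (ORD, 18, 13, 2710, SFO, CDG), (ORD, 18, 13, 2710, SFO, HND), (ORD, 18, 13, 8030, NRT, CDG), (ORD, 18, 13, 8030, NRT, HND), (ORD, 18, 13, 8040, HND, CDG), (ORD, 18, 13, 8040, HND, HND), (ORD, 18, 13, 910, NRT, CDG), (ORD, 18, 13, 910, NRT, HND), (SEA, 16, 13, 2710, SFO, CDG), (SEA, 16, 13, 2710, SFO, HND), (SEA, 16, 13, 8030, NRT, CDG), (SEA, 16, 13, 8030, NRT, HND), (SEA, 16, 13, 8040, HND, CDG), (SEA, 16, 13, 8040, HND, HND), (SEA, 16, 13, 910, NRT, CDG), (SEA, 16, 13, 910, NRT, HND)}
π_{dst, dist, src, hours} gives {(CDG, 2710, CDG, 13), (CDG, 2710, HND, 13), (CDG, 8030, CDG, 13), (CDG, 8030, HND, 13), (CDG, 8040, CDG, 13), (CDG, 8040, HND, 13), (CDG, 910, CDG, 13), (CDG, 910, HND, 13), (HND, 4220, HND, 4), (HND, 4220, LHR, 4), (HND, 8350, HND, 4), (HND, 8350, LHR, 4), (JFK, 2710, CDG, 13), (JFK, 2710, HND, 13), (JFK, 8030, CDG, 13), (JFK, 8030, HND, 13), (JFK, 8040, CDG, 13), (JFK, 8040, HND, 13), (JFK, 910, CDG, 13), (JFK, 910, HND, 13), (NRT, 2710, CDG, 13), (NRT, 2710, HND, 13), (NRT, 4220, HND, 4), (NRT, 4220, LHR, 4), (NRT, 8030, CDG, 13), (NRT, 8030, HND, 13), (NRT, 8040, CDG, 13), (NRT, 8040, HND, 13), (NRT, 8350, HND, 4), (NRT, 8350, LHR, 4), (NRT, 910, CDG, 13), (NRT, 910, HND, 13), (ORD, 2710, CDG, 13), (ORD, 2710, HND, 13), (ORD, 8030, CDG, 13), (ORD, 8030, HND, 13), (ORD, 8040, CDG, 13), (ORD, 8040, HND, 13), (ORD, 910, CDG, 13), (ORD, 910, HND, 13), (SEA, 2710, CDG, 13), (SEA, 2710, HND, 13), (SEA, 8030, CDG, 13), (SEA, 8030, HND, 13), (SEA, 8040, CDG, 13), (SEA, 8040, HND, 13), (SEA, 910, CDG, 13), (SEA, 910, HND, 13)} (4 duplicate(s) eliminated).
Filtering on src = CDG leaves {(CDG, 2710, CDG, 13), (CDG, 8030, CDG, 13), (CDG, 8040, CDG, 13), (CDG, 910, CDG, 13), (JFK, 2710, CDG, 13), (JFK, 8030, CDG, 13), (JFK, 8040, CDG, 13), (JFK, 910, CDG, 13), (NRT, 2710, CDG, 13), (NRT, 8030, CDG, 13), (NRT, 8040, CDG, 13), (NRT, 910, CDG, 13), (ORD, 2710, CDG, 13), (ORD, 8030, CDG, 13), (ORD, 8040, CDG, 13), (ORD, 910, CDG, 13), (SEA, 2710, CDG, 13), (SEA, 8030, CDG, 13), (SEA, 8040, CDG, 13), (SEA, 910, CDG, 13)}.
π_{dst, hours} gives {(CDG, 13), (JFK, 13), (NRT, 13), (ORD, 13), (SEA, 13)} (15 duplicate(s) eliminated).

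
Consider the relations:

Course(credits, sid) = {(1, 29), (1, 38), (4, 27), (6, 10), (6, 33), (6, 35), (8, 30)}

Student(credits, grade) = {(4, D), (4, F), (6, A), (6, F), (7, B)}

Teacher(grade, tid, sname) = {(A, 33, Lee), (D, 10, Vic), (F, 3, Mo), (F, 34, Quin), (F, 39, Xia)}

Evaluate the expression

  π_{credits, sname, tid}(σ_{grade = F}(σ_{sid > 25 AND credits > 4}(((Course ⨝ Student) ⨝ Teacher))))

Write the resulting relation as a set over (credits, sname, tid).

{(6, Mo, 3), (6, Quin, 34), (6, Xia, 39)}

Natural join on credits: {(4, 27, D), (4, 27, F), (6, 10, A), (6, 10, F), (6, 33, A), (6, 33, F), (6, 35, A), (6, 35, F)}
Natural join on grade: {(4, 27, D, 10, Vic), (4, 27, F, 3, Mo), (4, 27, F, 34, Quin), (4, 27, F, 39, Xia), (6, 10, A, 33, Lee), (6, 10, F, 3, Mo), (6, 10, F, 34, Quin), (6, 10, F, 39, Xia), (6, 33, A, 33, Lee), (6, 33, F, 3, Mo), (6, 33, F, 34, Quin), (6, 33, F, 39, Xia), (6, 35, A, 33, Lee), (6, 35, F, 3, Mo), (6, 35, F, 34, Quin), (6, 35, F, 39, Xia)}
Apply σ_{sid > 25 AND credits > 4}; surviving tuples: {(6, 33, A, 33, Lee), (6, 33, F, 3, Mo), (6, 33, F, 34, Quin), (6, 33, F, 39, Xia), (6, 35, A, 33, Lee), (6, 35, F, 3, Mo), (6, 35, F, 34, Quin), (6, 35, F, 39, Xia)}
Apply σ_{grade = F}; surviving tuples: {(6, 33, F, 3, Mo), (6, 33, F, 34, Quin), (6, 33, F, 39, Xia), (6, 35, F, 3, Mo), (6, 35, F, 34, Quin), (6, 35, F, 39, Xia)}
Projecting to credits, sname, tid (3 duplicate(s) eliminated): {(6, Mo, 3), (6, Quin, 34), (6, Xia, 39)}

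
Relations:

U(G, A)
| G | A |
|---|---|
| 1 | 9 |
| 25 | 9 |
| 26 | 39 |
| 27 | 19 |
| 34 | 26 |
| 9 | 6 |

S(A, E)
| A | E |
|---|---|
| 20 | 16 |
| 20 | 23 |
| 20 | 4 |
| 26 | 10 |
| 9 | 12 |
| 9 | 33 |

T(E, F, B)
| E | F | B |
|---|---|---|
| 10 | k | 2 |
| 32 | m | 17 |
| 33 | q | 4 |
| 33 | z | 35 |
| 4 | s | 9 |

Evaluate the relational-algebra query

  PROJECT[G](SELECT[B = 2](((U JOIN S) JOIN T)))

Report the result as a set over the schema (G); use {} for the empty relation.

{34}

Natural join on A: {(1, 9, 12), (1, 9, 33), (25, 9, 12), (25, 9, 33), (34, 26, 10)}
Natural join on E: {(1, 9, 33, q, 4), (1, 9, 33, z, 35), (25, 9, 33, q, 4), (25, 9, 33, z, 35), (34, 26, 10, k, 2)}
σ[B = 2]: keep tuples satisfying B = 2 → {(34, 26, 10, k, 2)}
π[G]: project onto (G) → {34}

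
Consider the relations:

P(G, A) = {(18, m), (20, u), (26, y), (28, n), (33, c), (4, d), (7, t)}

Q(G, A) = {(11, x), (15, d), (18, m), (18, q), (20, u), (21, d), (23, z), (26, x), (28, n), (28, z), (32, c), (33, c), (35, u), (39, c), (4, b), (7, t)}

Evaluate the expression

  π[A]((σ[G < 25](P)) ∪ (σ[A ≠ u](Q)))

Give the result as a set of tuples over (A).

Filtering on G < 25 leaves {(18, m), (20, u), (4, d), (7, t)}.
Filtering on A ≠ u leaves {(11, x), (15, d), (18, m), (18, q), (21, d), (23, z), (26, x), (28, n), (28, z), (32, c), (33, c), (39, c), (4, b), (7, t)}.
Taking the union: {(11, x), (15, d), (18, m), (18, q), (20, u), (21, d), (23, z), (26, x), (28, n), (28, z), (32, c), (33, c), (39, c), (4, b), (4, d), (7, t)}
π[A]: project onto (A) (6 duplicate(s) eliminated) → {b, c, d, m, n, q, t, u, x, z}

{b, c, d, m, n, q, t, u, x, z}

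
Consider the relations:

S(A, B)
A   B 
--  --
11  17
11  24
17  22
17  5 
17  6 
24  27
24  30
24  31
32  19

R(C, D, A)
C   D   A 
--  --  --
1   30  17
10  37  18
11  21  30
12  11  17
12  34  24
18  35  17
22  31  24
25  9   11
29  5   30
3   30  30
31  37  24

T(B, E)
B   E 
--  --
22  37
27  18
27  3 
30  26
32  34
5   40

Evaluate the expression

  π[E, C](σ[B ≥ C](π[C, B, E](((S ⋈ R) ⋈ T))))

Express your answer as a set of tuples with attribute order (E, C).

{(18, 12), (18, 22), (26, 12), (26, 22), (3, 12), (3, 22), (37, 1), (37, 12), (37, 18), (40, 1)}

Natural join on A: {(11, 17, 25, 9), (11, 24, 25, 9), (17, 22, 1, 30), (17, 22, 12, 11), (17, 22, 18, 35), (17, 5, 1, 30), (17, 5, 12, 11), (17, 5, 18, 35), (17, 6, 1, 30), (17, 6, 12, 11), (17, 6, 18, 35), (24, 27, 12, 34), (24, 27, 22, 31), (24, 27, 31, 37), (24, 30, 12, 34), (24, 30, 22, 31), (24, 30, 31, 37), (24, 31, 12, 34), (24, 31, 22, 31), (24, 31, 31, 37)}
Natural join on B: {(17, 22, 1, 30, 37), (17, 22, 12, 11, 37), (17, 22, 18, 35, 37), (17, 5, 1, 30, 40), (17, 5, 12, 11, 40), (17, 5, 18, 35, 40), (24, 27, 12, 34, 18), (24, 27, 12, 34, 3), (24, 27, 22, 31, 18), (24, 27, 22, 31, 3), (24, 27, 31, 37, 18), (24, 27, 31, 37, 3), (24, 30, 12, 34, 26), (24, 30, 22, 31, 26), (24, 30, 31, 37, 26)}
Projecting to C, B, E: {(1, 22, 37), (1, 5, 40), (12, 22, 37), (12, 27, 18), (12, 27, 3), (12, 30, 26), (12, 5, 40), (18, 22, 37), (18, 5, 40), (22, 27, 18), (22, 27, 3), (22, 30, 26), (31, 27, 18), (31, 27, 3), (31, 30, 26)}
Selection B ≥ C: {(1, 22, 37), (1, 5, 40), (12, 22, 37), (12, 27, 18), (12, 27, 3), (12, 30, 26), (18, 22, 37), (22, 27, 18), (22, 27, 3), (22, 30, 26)}
Projecting to E, C: {(18, 12), (18, 22), (26, 12), (26, 22), (3, 12), (3, 22), (37, 1), (37, 12), (37, 18), (40, 1)}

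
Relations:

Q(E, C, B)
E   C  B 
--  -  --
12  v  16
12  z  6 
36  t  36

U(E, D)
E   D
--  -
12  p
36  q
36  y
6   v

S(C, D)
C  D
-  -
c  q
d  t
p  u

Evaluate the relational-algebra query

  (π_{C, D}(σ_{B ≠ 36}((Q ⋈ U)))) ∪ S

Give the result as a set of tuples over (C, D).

Natural join on E: {(12, v, 16, p), (12, z, 6, p), (36, t, 36, q), (36, t, 36, y)}
Filtering on B ≠ 36 leaves {(12, v, 16, p), (12, z, 6, p)}.
π_{C, D} gives {(v, p), (z, p)}.
Taking the union: {(c, q), (d, t), (p, u), (v, p), (z, p)}

{(c, q), (d, t), (p, u), (v, p), (z, p)}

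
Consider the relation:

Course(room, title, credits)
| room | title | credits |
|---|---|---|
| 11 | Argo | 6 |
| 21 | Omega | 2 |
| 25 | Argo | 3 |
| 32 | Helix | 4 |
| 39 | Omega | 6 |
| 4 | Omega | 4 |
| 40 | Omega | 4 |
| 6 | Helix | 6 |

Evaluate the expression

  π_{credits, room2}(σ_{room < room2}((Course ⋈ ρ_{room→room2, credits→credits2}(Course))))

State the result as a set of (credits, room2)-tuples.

{(2, 39), (2, 40), (4, 21), (4, 39), (4, 40), (6, 25), (6, 32), (6, 40)}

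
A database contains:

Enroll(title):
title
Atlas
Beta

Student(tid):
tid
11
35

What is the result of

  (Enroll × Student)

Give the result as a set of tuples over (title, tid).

{(Atlas, 11), (Atlas, 35), (Beta, 11), (Beta, 35)}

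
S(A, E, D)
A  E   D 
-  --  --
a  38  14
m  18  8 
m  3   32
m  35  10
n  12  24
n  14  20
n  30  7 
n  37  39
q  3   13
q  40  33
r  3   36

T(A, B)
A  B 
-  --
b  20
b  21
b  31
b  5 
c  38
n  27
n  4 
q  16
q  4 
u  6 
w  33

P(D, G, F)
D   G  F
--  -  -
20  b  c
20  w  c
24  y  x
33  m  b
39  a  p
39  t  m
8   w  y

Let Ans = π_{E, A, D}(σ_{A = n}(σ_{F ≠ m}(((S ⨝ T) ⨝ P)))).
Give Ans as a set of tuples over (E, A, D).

S ⋈ T (natural join on A): {(n, 12, 24, 27), (n, 12, 24, 4), (n, 14, 20, 27), (n, 14, 20, 4), (n, 30, 7, 27), (n, 30, 7, 4), (n, 37, 39, 27), (n, 37, 39, 4), (q, 3, 13, 16), (q, 3, 13, 4), (q, 40, 33, 16), (q, 40, 33, 4)}
(S ⨝ T) ⋈ P (natural join on D): {(n, 12, 24, 27, y, x), (n, 12, 24, 4, y, x), (n, 14, 20, 27, b, c), (n, 14, 20, 27, w, c), (n, 14, 20, 4, b, c), (n, 14, 20, 4, w, c), (n, 37, 39, 27, a, p), (n, 37, 39, 27, t, m), (n, 37, 39, 4, a, p), (n, 37, 39, 4, t, m), (q, 40, 33, 16, m, b), (q, 40, 33, 4, m, b)}
σ[F ≠ m]: keep tuples satisfying F ≠ m → {(n, 12, 24, 27, y, x), (n, 12, 24, 4, y, x), (n, 14, 20, 27, b, c), (n, 14, 20, 27, w, c), (n, 14, 20, 4, b, c), (n, 14, 20, 4, w, c), (n, 37, 39, 27, a, p), (n, 37, 39, 4, a, p), (q, 40, 33, 16, m, b), (q, 40, 33, 4, m, b)}
σ[A = n]: keep tuples satisfying A = n → {(n, 12, 24, 27, y, x), (n, 12, 24, 4, y, x), (n, 14, 20, 27, b, c), (n, 14, 20, 27, w, c), (n, 14, 20, 4, b, c), (n, 14, 20, 4, w, c), (n, 37, 39, 27, a, p), (n, 37, 39, 4, a, p)}
π[E, A, D]: project onto (E, A, D) (5 duplicate(s) eliminated) → {(12, n, 24), (14, n, 20), (37, n, 39)}

{(12, n, 24), (14, n, 20), (37, n, 39)}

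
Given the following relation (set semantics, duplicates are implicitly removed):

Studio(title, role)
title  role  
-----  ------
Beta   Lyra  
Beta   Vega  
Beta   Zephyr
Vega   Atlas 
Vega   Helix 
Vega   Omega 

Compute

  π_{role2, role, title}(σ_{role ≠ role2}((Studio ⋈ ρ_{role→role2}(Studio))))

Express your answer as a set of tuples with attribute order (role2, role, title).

ρ[role→role2]: schema becomes (title, role2); tuples unchanged.
Natural join on title: {(Beta, Lyra, Lyra), (Beta, Lyra, Vega), (Beta, Lyra, Zephyr), (Beta, Vega, Lyra), (Beta, Vega, Vega), (Beta, Vega, Zephyr), (Beta, Zephyr, Lyra), (Beta, Zephyr, Vega), (Beta, Zephyr, Zephyr), (Vega, Atlas, Atlas), (Vega, Atlas, Helix), (Vega, Atlas, Omega), (Vega, Helix, Atlas), (Vega, Helix, Helix), (Vega, Helix, Omega), (Vega, Omega, Atlas), (Vega, Omega, Helix), (Vega, Omega, Omega)}
σ[role ≠ role2]: keep tuples satisfying role ≠ role2 → {(Beta, Lyra, Vega), (Beta, Lyra, Zephyr), (Beta, Vega, Lyra), (Beta, Vega, Zephyr), (Beta, Zephyr, Lyra), (Beta, Zephyr, Vega), (Vega, Atlas, Helix), (Vega, Atlas, Omega), (Vega, Helix, Atlas), (Vega, Helix, Omega), (Vega, Omega, Atlas), (Vega, Omega, Helix)}
π_{role2, role, title} gives {(Atlas, Helix, Vega), (Atlas, Omega, Vega), (Helix, Atlas, Vega), (Helix, Omega, Vega), (Lyra, Vega, Beta), (Lyra, Zephyr, Beta), (Omega, Atlas, Vega), (Omega, Helix, Vega), (Vega, Lyra, Beta), (Vega, Zephyr, Beta), (Zephyr, Lyra, Beta), (Zephyr, Vega, Beta)}.

{(Atlas, Helix, Vega), (Atlas, Omega, Vega), (Helix, Atlas, Vega), (Helix, Omega, Vega), (Lyra, Vega, Beta), (Lyra, Zephyr, Beta), (Omega, Atlas, Vega), (Omega, Helix, Vega), (Vega, Lyra, Beta), (Vega, Zephyr, Beta), (Zephyr, Lyra, Beta), (Zephyr, Vega, Beta)}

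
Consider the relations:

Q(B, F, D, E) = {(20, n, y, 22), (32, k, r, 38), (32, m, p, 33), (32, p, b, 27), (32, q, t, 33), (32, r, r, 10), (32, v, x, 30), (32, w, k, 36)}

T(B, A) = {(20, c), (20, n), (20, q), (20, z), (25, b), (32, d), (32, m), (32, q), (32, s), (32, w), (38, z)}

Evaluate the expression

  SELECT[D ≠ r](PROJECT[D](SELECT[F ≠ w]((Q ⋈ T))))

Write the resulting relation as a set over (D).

{b, p, t, x, y}

Q ⋈ T (natural join on B): {(20, n, y, 22, c), (20, n, y, 22, n), (20, n, y, 22, q), (20, n, y, 22, z), (32, k, r, 38, d), (32, k, r, 38, m), (32, k, r, 38, q), (32, k, r, 38, s), (32, k, r, 38, w), (32, m, p, 33, d), (32, m, p, 33, m), (32, m, p, 33, q), (32, m, p, 33, s), (32, m, p, 33, w), (32, p, b, 27, d), (32, p, b, 27, m), (32, p, b, 27, q), (32, p, b, 27, s), (32, p, b, 27, w), (32, q, t, 33, d), (32, q, t, 33, m), (32, q, t, 33, q), (32, q, t, 33, s), (32, q, t, 33, w), (32, r, r, 10, d), (32, r, r, 10, m), (32, r, r, 10, q), (32, r, r, 10, s), (32, r, r, 10, w), (32, v, x, 30, d), (32, v, x, 30, m), (32, v, x, 30, q), (32, v, x, 30, s), (32, v, x, 30, w), (32, w, k, 36, d), (32, w, k, 36, m), (32, w, k, 36, q), (32, w, k, 36, s), (32, w, k, 36, w)}
Selection F ≠ w: {(20, n, y, 22, c), (20, n, y, 22, n), (20, n, y, 22, q), (20, n, y, 22, z), (32, k, r, 38, d), (32, k, r, 38, m), (32, k, r, 38, q), (32, k, r, 38, s), (32, k, r, 38, w), (32, m, p, 33, d), (32, m, p, 33, m), (32, m, p, 33, q), (32, m, p, 33, s), (32, m, p, 33, w), (32, p, b, 27, d), (32, p, b, 27, m), (32, p, b, 27, q), (32, p, b, 27, s), (32, p, b, 27, w), (32, q, t, 33, d), (32, q, t, 33, m), (32, q, t, 33, q), (32, q, t, 33, s), (32, q, t, 33, w), (32, r, r, 10, d), (32, r, r, 10, m), (32, r, r, 10, q), (32, r, r, 10, s), (32, r, r, 10, w), (32, v, x, 30, d), (32, v, x, 30, m), (32, v, x, 30, q), (32, v, x, 30, s), (32, v, x, 30, w)}
π[D]: project onto (D) (28 duplicate(s) eliminated) → {b, p, r, t, x, y}
Selection D ≠ r: {b, p, t, x, y}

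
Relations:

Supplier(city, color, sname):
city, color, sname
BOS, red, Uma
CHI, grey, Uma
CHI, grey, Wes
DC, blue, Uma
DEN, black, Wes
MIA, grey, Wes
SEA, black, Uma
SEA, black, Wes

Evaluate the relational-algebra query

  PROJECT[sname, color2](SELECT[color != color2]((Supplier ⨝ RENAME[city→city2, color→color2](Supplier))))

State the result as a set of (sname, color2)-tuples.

{(Uma, black), (Uma, blue), (Uma, grey), (Uma, red), (Wes, black), (Wes, grey)}

ρ[city→city2, color→color2]: schema becomes (city2, color2, sname); tuples unchanged.
Joining Supplier and RENAME[city→city2, color→color2](Supplier) on sname yields {(BOS, red, Uma, BOS, red), (BOS, red, Uma, CHI, grey), (BOS, red, Uma, DC, blue), (BOS, red, Uma, SEA, black), (CHI, grey, Uma, BOS, red), (CHI, grey, Uma, CHI, grey), (CHI, grey, Uma, DC, blue), (CHI, grey, Uma, SEA, black), (CHI, grey, Wes, CHI, grey), (CHI, grey, Wes, DEN, black), (CHI, grey, Wes, MIA, grey), (CHI, grey, Wes, SEA, black), (DC, blue, Uma, BOS, red), (DC, blue, Uma, CHI, grey), (DC, blue, Uma, DC, blue), (DC, blue, Uma, SEA, black), (DEN, black, Wes, CHI, grey), (DEN, black, Wes, DEN, black), (DEN, black, Wes, MIA, grey), (DEN, black, Wes, SEA, black), (MIA, grey, Wes, CHI, grey), (MIA, grey, Wes, DEN, black), (MIA, grey, Wes, MIA, grey), (MIA, grey, Wes, SEA, black), (SEA, black, Uma, BOS, red), (SEA, black, Uma, CHI, grey), (SEA, black, Uma, DC, blue), (SEA, black, Uma, SEA, black), (SEA, black, Wes, CHI, grey), (SEA, black, Wes, DEN, black), (SEA, black, Wes, MIA, grey), (SEA, black, Wes, SEA, black)}.
Selection color != color2: {(BOS, red, Uma, CHI, grey), (BOS, red, Uma, DC, blue), (BOS, red, Uma, SEA, black), (CHI, grey, Uma, BOS, red), (CHI, grey, Uma, DC, blue), (CHI, grey, Uma, SEA, black), (CHI, grey, Wes, DEN, black), (CHI, grey, Wes, SEA, black), (DC, blue, Uma, BOS, red), (DC, blue, Uma, CHI, grey), (DC, blue, Uma, SEA, black), (DEN, black, Wes, CHI, grey), (DEN, black, Wes, MIA, grey), (MIA, grey, Wes, DEN, black), (MIA, grey, Wes, SEA, black), (SEA, black, Uma, BOS, red), (SEA, black, Uma, CHI, grey), (SEA, black, Uma, DC, blue), (SEA, black, Wes, CHI, grey), (SEA, black, Wes, MIA, grey)}
Projecting to sname, color2 (14 duplicate(s) eliminated): {(Uma, black), (Uma, blue), (Uma, grey), (Uma, red), (Wes, black), (Wes, grey)}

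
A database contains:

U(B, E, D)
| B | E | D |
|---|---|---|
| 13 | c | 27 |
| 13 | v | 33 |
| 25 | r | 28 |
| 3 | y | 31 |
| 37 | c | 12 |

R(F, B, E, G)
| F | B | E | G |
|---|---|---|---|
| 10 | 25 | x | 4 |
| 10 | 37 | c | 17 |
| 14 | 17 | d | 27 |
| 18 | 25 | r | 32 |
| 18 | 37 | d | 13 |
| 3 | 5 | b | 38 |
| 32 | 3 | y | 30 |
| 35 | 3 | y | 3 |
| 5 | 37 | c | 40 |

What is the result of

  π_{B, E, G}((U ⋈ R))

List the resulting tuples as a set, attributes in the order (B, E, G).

{(25, r, 32), (3, y, 3), (3, y, 30), (37, c, 17), (37, c, 40)}

Joining U and R on B, E yields {(25, r, 28, 18, 32), (3, y, 31, 32, 30), (3, y, 31, 35, 3), (37, c, 12, 10, 17), (37, c, 12, 5, 40)}.
Projecting to B, E, G: {(25, r, 32), (3, y, 3), (3, y, 30), (37, c, 17), (37, c, 40)}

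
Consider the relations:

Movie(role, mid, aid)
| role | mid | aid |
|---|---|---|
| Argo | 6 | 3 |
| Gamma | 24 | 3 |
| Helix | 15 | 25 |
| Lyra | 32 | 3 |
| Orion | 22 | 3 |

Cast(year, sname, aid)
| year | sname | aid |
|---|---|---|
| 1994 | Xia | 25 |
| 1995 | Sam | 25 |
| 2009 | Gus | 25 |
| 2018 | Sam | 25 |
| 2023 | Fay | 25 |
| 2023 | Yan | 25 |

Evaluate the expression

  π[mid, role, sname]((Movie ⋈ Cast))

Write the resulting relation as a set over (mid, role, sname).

Joining Movie and Cast on aid yields {(Helix, 15, 25, 1994, Xia), (Helix, 15, 25, 1995, Sam), (Helix, 15, 25, 2009, Gus), (Helix, 15, 25, 2018, Sam), (Helix, 15, 25, 2023, Fay), (Helix, 15, 25, 2023, Yan)}.
Projecting to mid, role, sname (1 duplicate(s) eliminated): {(15, Helix, Fay), (15, Helix, Gus), (15, Helix, Sam), (15, Helix, Xia), (15, Helix, Yan)}

{(15, Helix, Fay), (15, Helix, Gus), (15, Helix, Sam), (15, Helix, Xia), (15, Helix, Yan)}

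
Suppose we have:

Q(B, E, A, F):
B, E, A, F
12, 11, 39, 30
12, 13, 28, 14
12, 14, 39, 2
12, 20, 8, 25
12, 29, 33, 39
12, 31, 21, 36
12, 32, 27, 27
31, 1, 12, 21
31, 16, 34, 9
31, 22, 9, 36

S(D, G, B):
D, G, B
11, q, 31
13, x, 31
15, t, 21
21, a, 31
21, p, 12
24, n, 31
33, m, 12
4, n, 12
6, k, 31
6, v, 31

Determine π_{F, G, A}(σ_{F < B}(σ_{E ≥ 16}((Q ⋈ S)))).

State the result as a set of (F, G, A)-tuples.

{(9, a, 34), (9, k, 34), (9, n, 34), (9, q, 34), (9, v, 34), (9, x, 34)}

Joining Q and S on B yields {(12, 11, 39, 30, 21, p), (12, 11, 39, 30, 33, m), (12, 11, 39, 30, 4, n), (12, 13, 28, 14, 21, p), (12, 13, 28, 14, 33, m), (12, 13, 28, 14, 4, n), (12, 14, 39, 2, 21, p), (12, 14, 39, 2, 33, m), (12, 14, 39, 2, 4, n), (12, 20, 8, 25, 21, p), (12, 20, 8, 25, 33, m), (12, 20, 8, 25, 4, n), (12, 29, 33, 39, 21, p), (12, 29, 33, 39, 33, m), (12, 29, 33, 39, 4, n), (12, 31, 21, 36, 21, p), (12, 31, 21, 36, 33, m), (12, 31, 21, 36, 4, n), (12, 32, 27, 27, 21, p), (12, 32, 27, 27, 33, m), (12, 32, 27, 27, 4, n), (31, 1, 12, 21, 11, q), (31, 1, 12, 21, 13, x), (31, 1, 12, 21, 21, a), (31, 1, 12, 21, 24, n), (31, 1, 12, 21, 6, k), (31, 1, 12, 21, 6, v), (31, 16, 34, 9, 11, q), (31, 16, 34, 9, 13, x), (31, 16, 34, 9, 21, a), (31, 16, 34, 9, 24, n), (31, 16, 34, 9, 6, k), (31, 16, 34, 9, 6, v), (31, 22, 9, 36, 11, q), (31, 22, 9, 36, 13, x), (31, 22, 9, 36, 21, a), (31, 22, 9, 36, 24, n), (31, 22, 9, 36, 6, k), (31, 22, 9, 36, 6, v)}.
Filtering on E ≥ 16 leaves {(12, 20, 8, 25, 21, p), (12, 20, 8, 25, 33, m), (12, 20, 8, 25, 4, n), (12, 29, 33, 39, 21, p), (12, 29, 33, 39, 33, m), (12, 29, 33, 39, 4, n), (12, 31, 21, 36, 21, p), (12, 31, 21, 36, 33, m), (12, 31, 21, 36, 4, n), (12, 32, 27, 27, 21, p), (12, 32, 27, 27, 33, m), (12, 32, 27, 27, 4, n), (31, 16, 34, 9, 11, q), (31, 16, 34, 9, 13, x), (31, 16, 34, 9, 21, a), (31, 16, 34, 9, 24, n), (31, 16, 34, 9, 6, k), (31, 16, 34, 9, 6, v), (31, 22, 9, 36, 11, q), (31, 22, 9, 36, 13, x), (31, 22, 9, 36, 21, a), (31, 22, 9, 36, 24, n), (31, 22, 9, 36, 6, k), (31, 22, 9, 36, 6, v)}.
Filtering on F < B leaves {(31, 16, 34, 9, 11, q), (31, 16, 34, 9, 13, x), (31, 16, 34, 9, 21, a), (31, 16, 34, 9, 24, n), (31, 16, 34, 9, 6, k), (31, 16, 34, 9, 6, v)}.
π_{F, G, A} gives {(9, a, 34), (9, k, 34), (9, n, 34), (9, q, 34), (9, v, 34), (9, x, 34)}.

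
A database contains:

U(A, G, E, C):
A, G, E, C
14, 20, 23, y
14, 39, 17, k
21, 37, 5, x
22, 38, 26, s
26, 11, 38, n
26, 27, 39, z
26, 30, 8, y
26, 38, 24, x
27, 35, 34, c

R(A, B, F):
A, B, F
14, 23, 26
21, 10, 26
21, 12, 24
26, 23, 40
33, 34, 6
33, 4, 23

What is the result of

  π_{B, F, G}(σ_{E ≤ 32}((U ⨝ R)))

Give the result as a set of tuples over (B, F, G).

U ⋈ R (natural join on A): {(14, 20, 23, y, 23, 26), (14, 39, 17, k, 23, 26), (21, 37, 5, x, 10, 26), (21, 37, 5, x, 12, 24), (26, 11, 38, n, 23, 40), (26, 27, 39, z, 23, 40), (26, 30, 8, y, 23, 40), (26, 38, 24, x, 23, 40)}
Selection E ≤ 32: {(14, 20, 23, y, 23, 26), (14, 39, 17, k, 23, 26), (21, 37, 5, x, 10, 26), (21, 37, 5, x, 12, 24), (26, 30, 8, y, 23, 40), (26, 38, 24, x, 23, 40)}
π_{B, F, G} gives {(10, 26, 37), (12, 24, 37), (23, 26, 20), (23, 26, 39), (23, 40, 30), (23, 40, 38)}.

{(10, 26, 37), (12, 24, 37), (23, 26, 20), (23, 26, 39), (23, 40, 30), (23, 40, 38)}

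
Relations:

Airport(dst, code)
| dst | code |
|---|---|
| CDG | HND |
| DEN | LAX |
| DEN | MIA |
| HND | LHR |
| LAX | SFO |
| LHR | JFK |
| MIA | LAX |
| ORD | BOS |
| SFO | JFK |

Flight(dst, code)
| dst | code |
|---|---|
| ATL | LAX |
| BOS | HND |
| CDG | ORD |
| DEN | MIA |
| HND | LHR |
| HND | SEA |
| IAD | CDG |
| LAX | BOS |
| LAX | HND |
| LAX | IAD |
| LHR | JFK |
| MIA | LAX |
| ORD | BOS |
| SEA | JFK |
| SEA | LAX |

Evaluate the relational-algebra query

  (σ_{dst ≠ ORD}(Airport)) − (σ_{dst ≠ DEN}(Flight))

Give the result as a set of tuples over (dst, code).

{(CDG, HND), (DEN, LAX), (DEN, MIA), (LAX, SFO), (SFO, JFK)}

Apply σ_{dst ≠ ORD}; surviving tuples: {(CDG, HND), (DEN, LAX), (DEN, MIA), (HND, LHR), (LAX, SFO), (LHR, JFK), (MIA, LAX), (SFO, JFK)}
Apply σ_{dst ≠ DEN}; surviving tuples: {(ATL, LAX), (BOS, HND), (CDG, ORD), (HND, LHR), (HND, SEA), (IAD, CDG), (LAX, BOS), (LAX, HND), (LAX, IAD), (LHR, JFK), (MIA, LAX), (ORD, BOS), (SEA, JFK), (SEA, LAX)}
Difference: {(CDG, HND), (DEN, LAX), (DEN, MIA), (HND, LHR), (LAX, SFO), (LHR, JFK), (MIA, LAX), (SFO, JFK)} with {(ATL, LAX), (BOS, HND), (CDG, ORD), (HND, LHR), (HND, SEA), (IAD, CDG), (LAX, BOS), (LAX, HND), (LAX, IAD), (LHR, JFK), (MIA, LAX), (ORD, BOS), (SEA, JFK), (SEA, LAX)} → {(CDG, HND), (DEN, LAX), (DEN, MIA), (LAX, SFO), (SFO, JFK)}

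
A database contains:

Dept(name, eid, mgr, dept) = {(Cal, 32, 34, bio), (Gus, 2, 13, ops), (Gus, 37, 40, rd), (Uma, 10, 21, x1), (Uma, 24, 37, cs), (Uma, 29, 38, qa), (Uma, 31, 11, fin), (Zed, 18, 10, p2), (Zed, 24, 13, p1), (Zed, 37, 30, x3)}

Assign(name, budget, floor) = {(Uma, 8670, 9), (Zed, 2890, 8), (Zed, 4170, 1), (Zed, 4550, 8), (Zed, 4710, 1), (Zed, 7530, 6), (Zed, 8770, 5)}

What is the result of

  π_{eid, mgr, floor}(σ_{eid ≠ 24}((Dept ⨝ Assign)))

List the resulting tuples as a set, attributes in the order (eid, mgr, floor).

Dept ⋈ Assign (natural join on name): {(Uma, 10, 21, x1, 8670, 9), (Uma, 24, 37, cs, 8670, 9), (Uma, 29, 38, qa, 8670, 9), (Uma, 31, 11, fin, 8670, 9), (Zed, 18, 10, p2, 2890, 8), (Zed, 18, 10, p2, 4170, 1), (Zed, 18, 10, p2, 4550, 8), (Zed, 18, 10, p2, 4710, 1), (Zed, 18, 10, p2, 7530, 6), (Zed, 18, 10, p2, 8770, 5), (Zed, 24, 13, p1, 2890, 8), (Zed, 24, 13, p1, 4170, 1), (Zed, 24, 13, p1, 4550, 8), (Zed, 24, 13, p1, 4710, 1), (Zed, 24, 13, p1, 7530, 6), (Zed, 24, 13, p1, 8770, 5), (Zed, 37, 30, x3, 2890, 8), (Zed, 37, 30, x3, 4170, 1), (Zed, 37, 30, x3, 4550, 8), (Zed, 37, 30, x3, 4710, 1), (Zed, 37, 30, x3, 7530, 6), (Zed, 37, 30, x3, 8770, 5)}
Selection eid ≠ 24: {(Uma, 10, 21, x1, 8670, 9), (Uma, 29, 38, qa, 8670, 9), (Uma, 31, 11, fin, 8670, 9), (Zed, 18, 10, p2, 2890, 8), (Zed, 18, 10, p2, 4170, 1), (Zed, 18, 10, p2, 4550, 8), (Zed, 18, 10, p2, 4710, 1), (Zed, 18, 10, p2, 7530, 6), (Zed, 18, 10, p2, 8770, 5), (Zed, 37, 30, x3, 2890, 8), (Zed, 37, 30, x3, 4170, 1), (Zed, 37, 30, x3, 4550, 8), (Zed, 37, 30, x3, 4710, 1), (Zed, 37, 30, x3, 7530, 6), (Zed, 37, 30, x3, 8770, 5)}
π_{eid, mgr, floor} gives {(10, 21, 9), (18, 10, 1), (18, 10, 5), (18, 10, 6), (18, 10, 8), (29, 38, 9), (31, 11, 9), (37, 30, 1), (37, 30, 5), (37, 30, 6), (37, 30, 8)} (4 duplicate(s) eliminated).

{(10, 21, 9), (18, 10, 1), (18, 10, 5), (18, 10, 6), (18, 10, 8), (29, 38, 9), (31, 11, 9), (37, 30, 1), (37, 30, 5), (37, 30, 6), (37, 30, 8)}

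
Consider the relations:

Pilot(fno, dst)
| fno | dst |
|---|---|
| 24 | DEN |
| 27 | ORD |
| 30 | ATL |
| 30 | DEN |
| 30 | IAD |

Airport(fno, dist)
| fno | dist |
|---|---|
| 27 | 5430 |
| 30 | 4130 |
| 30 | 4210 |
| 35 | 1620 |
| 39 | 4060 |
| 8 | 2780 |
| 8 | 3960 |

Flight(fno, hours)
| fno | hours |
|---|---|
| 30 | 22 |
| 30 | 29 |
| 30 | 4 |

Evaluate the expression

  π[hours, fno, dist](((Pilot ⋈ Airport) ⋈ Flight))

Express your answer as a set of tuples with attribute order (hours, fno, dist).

{(22, 30, 4130), (22, 30, 4210), (29, 30, 4130), (29, 30, 4210), (4, 30, 4130), (4, 30, 4210)}

Joining Pilot and Airport on fno yields {(27, ORD, 5430), (30, ATL, 4130), (30, ATL, 4210), (30, DEN, 4130), (30, DEN, 4210), (30, IAD, 4130), (30, IAD, 4210)}.
Joining (Pilot ⋈ Airport) and Flight on fno yields {(30, ATL, 4130, 22), (30, ATL, 4130, 29), (30, ATL, 4130, 4), (30, ATL, 4210, 22), (30, ATL, 4210, 29), (30, ATL, 4210, 4), (30, DEN, 4130, 22), (30, DEN, 4130, 29), (30, DEN, 4130, 4), (30, DEN, 4210, 22), (30, DEN, 4210, 29), (30, DEN, 4210, 4), (30, IAD, 4130, 22), (30, IAD, 4130, 29), (30, IAD, 4130, 4), (30, IAD, 4210, 22), (30, IAD, 4210, 29), (30, IAD, 4210, 4)}.
Projecting to hours, fno, dist (12 duplicate(s) eliminated): {(22, 30, 4130), (22, 30, 4210), (29, 30, 4130), (29, 30, 4210), (4, 30, 4130), (4, 30, 4210)}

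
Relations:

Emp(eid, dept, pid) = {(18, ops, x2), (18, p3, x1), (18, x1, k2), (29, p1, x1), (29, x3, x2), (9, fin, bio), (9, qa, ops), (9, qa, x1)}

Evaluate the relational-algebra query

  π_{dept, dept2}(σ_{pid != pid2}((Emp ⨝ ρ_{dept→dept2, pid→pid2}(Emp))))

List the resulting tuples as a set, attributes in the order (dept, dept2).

ρ[dept→dept2, pid→pid2]: schema becomes (eid, dept2, pid2); tuples unchanged.
Emp ⋈ ρ_{dept→dept2, pid→pid2}(Emp) (natural join on eid): {(18, ops, x2, ops, x2), (18, ops, x2, p3, x1), (18, ops, x2, x1, k2), (18, p3, x1, ops, x2), (18, p3, x1, p3, x1), (18, p3, x1, x1, k2), (18, x1, k2, ops, x2), (18, x1, k2, p3, x1), (18, x1, k2, x1, k2), (29, p1, x1, p1, x1), (29, p1, x1, x3, x2), (29, x3, x2, p1, x1), (29, x3, x2, x3, x2), (9, fin, bio, fin, bio), (9, fin, bio, qa, ops), (9, fin, bio, qa, x1), (9, qa, ops, fin, bio), (9, qa, ops, qa, ops), (9, qa, ops, qa, x1), (9, qa, x1, fin, bio), (9, qa, x1, qa, ops), (9, qa, x1, qa, x1)}
Apply σ_{pid != pid2}; surviving tuples: {(18, ops, x2, p3, x1), (18, ops, x2, x1, k2), (18, p3, x1, ops, x2), (18, p3, x1, x1, k2), (18, x1, k2, ops, x2), (18, x1, k2, p3, x1), (29, p1, x1, x3, x2), (29, x3, x2, p1, x1), (9, fin, bio, qa, ops), (9, fin, bio, qa, x1), (9, qa, ops, fin, bio), (9, qa, ops, qa, x1), (9, qa, x1, fin, bio), (9, qa, x1, qa, ops)}
Keep only column(s) dept, dept2 (3 duplicate(s) eliminated): {(fin, qa), (ops, p3), (ops, x1), (p1, x3), (p3, ops), (p3, x1), (qa, fin), (qa, qa), (x1, ops), (x1, p3), (x3, p1)}

{(fin, qa), (ops, p3), (ops, x1), (p1, x3), (p3, ops), (p3, x1), (qa, fin), (qa, qa), (x1, ops), (x1, p3), (x3, p1)}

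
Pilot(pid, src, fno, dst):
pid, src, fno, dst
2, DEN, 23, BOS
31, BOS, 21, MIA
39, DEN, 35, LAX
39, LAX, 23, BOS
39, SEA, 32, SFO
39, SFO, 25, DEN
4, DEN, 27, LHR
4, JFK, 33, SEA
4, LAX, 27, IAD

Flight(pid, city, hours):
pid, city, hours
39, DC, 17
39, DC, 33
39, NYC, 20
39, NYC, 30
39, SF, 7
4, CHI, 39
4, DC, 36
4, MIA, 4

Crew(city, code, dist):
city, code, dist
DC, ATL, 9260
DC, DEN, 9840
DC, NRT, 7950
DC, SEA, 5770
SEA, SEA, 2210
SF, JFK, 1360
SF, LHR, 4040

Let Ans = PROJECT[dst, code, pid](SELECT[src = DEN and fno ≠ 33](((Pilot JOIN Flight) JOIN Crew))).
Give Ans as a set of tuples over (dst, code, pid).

Joining Pilot and Flight on pid yields {(39, DEN, 35, LAX, DC, 17), (39, DEN, 35, LAX, DC, 33), (39, DEN, 35, LAX, NYC, 20), (39, DEN, 35, LAX, NYC, 30), (39, DEN, 35, LAX, SF, 7), (39, LAX, 23, BOS, DC, 17), (39, LAX, 23, BOS, DC, 33), (39, LAX, 23, BOS, NYC, 20), (39, LAX, 23, BOS, NYC, 30), (39, LAX, 23, BOS, SF, 7), (39, SEA, 32, SFO, DC, 17), (39, SEA, 32, SFO, DC, 33), (39, SEA, 32, SFO, NYC, 20), (39, SEA, 32, SFO, NYC, 30), (39, SEA, 32, SFO, SF, 7), (39, SFO, 25, DEN, DC, 17), (39, SFO, 25, DEN, DC, 33), (39, SFO, 25, DEN, NYC, 20), (39, SFO, 25, DEN, NYC, 30), (39, SFO, 25, DEN, SF, 7), (4, DEN, 27, LHR, CHI, 39), (4, DEN, 27, LHR, DC, 36), (4, DEN, 27, LHR, MIA, 4), (4, JFK, 33, SEA, CHI, 39), (4, JFK, 33, SEA, DC, 36), (4, JFK, 33, SEA, MIA, 4), (4, LAX, 27, IAD, CHI, 39), (4, LAX, 27, IAD, DC, 36), (4, LAX, 27, IAD, MIA, 4)}.
Joining (Pilot JOIN Flight) and Crew on city yields {(39, DEN, 35, LAX, DC, 17, ATL, 9260), (39, DEN, 35, LAX, DC, 17, DEN, 9840), (39, DEN, 35, LAX, DC, 17, NRT, 7950), (39, DEN, 35, LAX, DC, 17, SEA, 5770), (39, DEN, 35, LAX, DC, 33, ATL, 9260), (39, DEN, 35, LAX, DC, 33, DEN, 9840), (39, DEN, 35, LAX, DC, 33, NRT, 7950), (39, DEN, 35, LAX, DC, 33, SEA, 5770), (39, DEN, 35, LAX, SF, 7, JFK, 1360), (39, DEN, 35, LAX, SF, 7, LHR, 4040), (39, LAX, 23, BOS, DC, 17, ATL, 9260), (39, LAX, 23, BOS, DC, 17, DEN, 9840), (39, LAX, 23, BOS, DC, 17, NRT, 7950), (39, LAX, 23, BOS, DC, 17, SEA, 5770), (39, LAX, 23, BOS, DC, 33, ATL, 9260), (39, LAX, 23, BOS, DC, 33, DEN, 9840), (39, LAX, 23, BOS, DC, 33, NRT, 7950), (39, LAX, 23, BOS, DC, 33, SEA, 5770), (39, LAX, 23, BOS, SF, 7, JFK, 1360), (39, LAX, 23, BOS, SF, 7, LHR, 4040), (39, SEA, 32, SFO, DC, 17, ATL, 9260), (39, SEA, 32, SFO, DC, 17, DEN, 9840), (39, SEA, 32, SFO, DC, 17, NRT, 7950), (39, SEA, 32, SFO, DC, 17, SEA, 5770), (39, SEA, 32, SFO, DC, 33, ATL, 9260), (39, SEA, 32, SFO, DC, 33, DEN, 9840), (39, SEA, 32, SFO, DC, 33, NRT, 7950), (39, SEA, 32, SFO, DC, 33, SEA, 5770), (39, SEA, 32, SFO, SF, 7, JFK, 1360), (39, SEA, 32, SFO, SF, 7, LHR, 4040), (39, SFO, 25, DEN, DC, 17, ATL, 9260), (39, SFO, 25, DEN, DC, 17, DEN, 9840), (39, SFO, 25, DEN, DC, 17, NRT, 7950), (39, SFO, 25, DEN, DC, 17, SEA, 5770), (39, SFO, 25, DEN, DC, 33, ATL, 9260), (39, SFO, 25, DEN, DC, 33, DEN, 9840), (39, SFO, 25, DEN, DC, 33, NRT, 7950), (39, SFO, 25, DEN, DC, 33, SEA, 5770), (39, SFO, 25, DEN, SF, 7, JFK, 1360), (39, SFO, 25, DEN, SF, 7, LHR, 4040), (4, DEN, 27, LHR, DC, 36, ATL, 9260), (4, DEN, 27, LHR, DC, 36, DEN, 9840), (4, DEN, 27, LHR, DC, 36, NRT, 7950), (4, DEN, 27, LHR, DC, 36, SEA, 5770), (4, JFK, 33, SEA, DC, 36, ATL, 9260), (4, JFK, 33, SEA, DC, 36, DEN, 9840), (4, JFK, 33, SEA, DC, 36, NRT, 7950), (4, JFK, 33, SEA, DC, 36, SEA, 5770), (4, LAX, 27, IAD, DC, 36, ATL, 9260), (4, LAX, 27, IAD, DC, 36, DEN, 9840), (4, LAX, 27, IAD, DC, 36, NRT, 7950), (4, LAX, 27, IAD, DC, 36, SEA, 5770)}.
Selection src = DEN and fno ≠ 33: {(39, DEN, 35, LAX, DC, 17, ATL, 9260), (39, DEN, 35, LAX, DC, 17, DEN, 9840), (39, DEN, 35, LAX, DC, 17, NRT, 7950), (39, DEN, 35, LAX, DC, 17, SEA, 5770), (39, DEN, 35, LAX, DC, 33, ATL, 9260), (39, DEN, 35, LAX, DC, 33, DEN, 9840), (39, DEN, 35, LAX, DC, 33, NRT, 7950), (39, DEN, 35, LAX, DC, 33, SEA, 5770), (39, DEN, 35, LAX, SF, 7, JFK, 1360), (39, DEN, 35, LAX, SF, 7, LHR, 4040), (4, DEN, 27, LHR, DC, 36, ATL, 9260), (4, DEN, 27, LHR, DC, 36, DEN, 9840), (4, DEN, 27, LHR, DC, 36, NRT, 7950), (4, DEN, 27, LHR, DC, 36, SEA, 5770)}
π_{dst, code, pid} gives {(LAX, ATL, 39), (LAX, DEN, 39), (LAX, JFK, 39), (LAX, LHR, 39), (LAX, NRT, 39), (LAX, SEA, 39), (LHR, ATL, 4), (LHR, DEN, 4), (LHR, NRT, 4), (LHR, SEA, 4)} (4 duplicate(s) eliminated).

{(LAX, ATL, 39), (LAX, DEN, 39), (LAX, JFK, 39), (LAX, LHR, 39), (LAX, NRT, 39), (LAX, SEA, 39), (LHR, ATL, 4), (LHR, DEN, 4), (LHR, NRT, 4), (LHR, SEA, 4)}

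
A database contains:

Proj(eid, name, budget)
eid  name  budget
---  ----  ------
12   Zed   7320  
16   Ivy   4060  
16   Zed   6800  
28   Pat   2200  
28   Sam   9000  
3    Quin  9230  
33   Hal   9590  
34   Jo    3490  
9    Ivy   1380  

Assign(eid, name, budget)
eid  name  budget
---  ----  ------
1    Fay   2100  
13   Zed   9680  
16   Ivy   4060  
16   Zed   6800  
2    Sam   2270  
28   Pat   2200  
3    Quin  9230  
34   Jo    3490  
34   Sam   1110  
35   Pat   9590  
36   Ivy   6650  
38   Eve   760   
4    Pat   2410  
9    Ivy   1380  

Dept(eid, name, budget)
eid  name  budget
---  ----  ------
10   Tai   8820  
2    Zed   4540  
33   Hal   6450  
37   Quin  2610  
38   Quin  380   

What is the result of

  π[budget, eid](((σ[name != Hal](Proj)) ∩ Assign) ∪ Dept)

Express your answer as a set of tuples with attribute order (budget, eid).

{(1380, 9), (2200, 28), (2610, 37), (3490, 34), (380, 38), (4060, 16), (4540, 2), (6450, 33), (6800, 16), (8820, 10), (9230, 3)}

Apply σ_{name != Hal}; surviving tuples: {(12, Zed, 7320), (16, Ivy, 4060), (16, Zed, 6800), (28, Pat, 2200), (28, Sam, 9000), (3, Quin, 9230), (34, Jo, 3490), (9, Ivy, 1380)}
Intersection: {(12, Zed, 7320), (16, Ivy, 4060), (16, Zed, 6800), (28, Pat, 2200), (28, Sam, 9000), (3, Quin, 9230), (34, Jo, 3490), (9, Ivy, 1380)} with {(1, Fay, 2100), (13, Zed, 9680), (16, Ivy, 4060), (16, Zed, 6800), (2, Sam, 2270), (28, Pat, 2200), (3, Quin, 9230), (34, Jo, 3490), (34, Sam, 1110), (35, Pat, 9590), (36, Ivy, 6650), (38, Eve, 760), (4, Pat, 2410), (9, Ivy, 1380)} → {(16, Ivy, 4060), (16, Zed, 6800), (28, Pat, 2200), (3, Quin, 9230), (34, Jo, 3490), (9, Ivy, 1380)}
Union: {(16, Ivy, 4060), (16, Zed, 6800), (28, Pat, 2200), (3, Quin, 9230), (34, Jo, 3490), (9, Ivy, 1380)} with {(10, Tai, 8820), (2, Zed, 4540), (33, Hal, 6450), (37, Quin, 2610), (38, Quin, 380)} → {(10, Tai, 8820), (16, Ivy, 4060), (16, Zed, 6800), (2, Zed, 4540), (28, Pat, 2200), (3, Quin, 9230), (33, Hal, 6450), (34, Jo, 3490), (37, Quin, 2610), (38, Quin, 380), (9, Ivy, 1380)}
π[budget, eid]: project onto (budget, eid) → {(1380, 9), (2200, 28), (2610, 37), (3490, 34), (380, 38), (4060, 16), (4540, 2), (6450, 33), (6800, 16), (8820, 10), (9230, 3)}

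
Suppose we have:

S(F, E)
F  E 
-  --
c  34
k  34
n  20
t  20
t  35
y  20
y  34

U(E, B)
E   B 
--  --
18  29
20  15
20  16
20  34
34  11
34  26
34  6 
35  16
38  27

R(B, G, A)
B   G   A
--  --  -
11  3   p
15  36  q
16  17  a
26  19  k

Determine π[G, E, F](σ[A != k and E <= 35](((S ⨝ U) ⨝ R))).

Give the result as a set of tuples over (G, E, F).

Natural join on E: {(c, 34, 11), (c, 34, 26), (c, 34, 6), (k, 34, 11), (k, 34, 26), (k, 34, 6), (n, 20, 15), (n, 20, 16), (n, 20, 34), (t, 20, 15), (t, 20, 16), (t, 20, 34), (t, 35, 16), (y, 20, 15), (y, 20, 16), (y, 20, 34), (y, 34, 11), (y, 34, 26), (y, 34, 6)}
Natural join on B: {(c, 34, 11, 3, p), (c, 34, 26, 19, k), (k, 34, 11, 3, p), (k, 34, 26, 19, k), (n, 20, 15, 36, q), (n, 20, 16, 17, a), (t, 20, 15, 36, q), (t, 20, 16, 17, a), (t, 35, 16, 17, a), (y, 20, 15, 36, q), (y, 20, 16, 17, a), (y, 34, 11, 3, p), (y, 34, 26, 19, k)}
σ[A != k and E <= 35]: keep tuples satisfying A != k and E <= 35 → {(c, 34, 11, 3, p), (k, 34, 11, 3, p), (n, 20, 15, 36, q), (n, 20, 16, 17, a), (t, 20, 15, 36, q), (t, 20, 16, 17, a), (t, 35, 16, 17, a), (y, 20, 15, 36, q), (y, 20, 16, 17, a), (y, 34, 11, 3, p)}
Keep only column(s) G, E, F: {(17, 20, n), (17, 20, t), (17, 20, y), (17, 35, t), (3, 34, c), (3, 34, k), (3, 34, y), (36, 20, n), (36, 20, t), (36, 20, y)}

{(17, 20, n), (17, 20, t), (17, 20, y), (17, 35, t), (3, 34, c), (3, 34, k), (3, 34, y), (36, 20, n), (36, 20, t), (36, 20, y)}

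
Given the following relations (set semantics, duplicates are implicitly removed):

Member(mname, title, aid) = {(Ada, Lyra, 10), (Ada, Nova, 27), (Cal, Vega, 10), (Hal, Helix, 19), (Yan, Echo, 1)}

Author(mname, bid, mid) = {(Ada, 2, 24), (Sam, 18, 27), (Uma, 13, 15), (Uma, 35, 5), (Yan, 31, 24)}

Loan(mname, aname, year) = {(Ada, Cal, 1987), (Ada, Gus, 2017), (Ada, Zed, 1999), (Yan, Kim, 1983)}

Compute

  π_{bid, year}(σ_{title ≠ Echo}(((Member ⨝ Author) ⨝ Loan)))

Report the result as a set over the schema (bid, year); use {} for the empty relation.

{(2, 1987), (2, 1999), (2, 2017)}

Joining Member and Author on mname yields {(Ada, Lyra, 10, 2, 24), (Ada, Nova, 27, 2, 24), (Yan, Echo, 1, 31, 24)}.
Joining (Member ⨝ Author) and Loan on mname yields {(Ada, Lyra, 10, 2, 24, Cal, 1987), (Ada, Lyra, 10, 2, 24, Gus, 2017), (Ada, Lyra, 10, 2, 24, Zed, 1999), (Ada, Nova, 27, 2, 24, Cal, 1987), (Ada, Nova, 27, 2, 24, Gus, 2017), (Ada, Nova, 27, 2, 24, Zed, 1999), (Yan, Echo, 1, 31, 24, Kim, 1983)}.
Apply σ_{title ≠ Echo}; surviving tuples: {(Ada, Lyra, 10, 2, 24, Cal, 1987), (Ada, Lyra, 10, 2, 24, Gus, 2017), (Ada, Lyra, 10, 2, 24, Zed, 1999), (Ada, Nova, 27, 2, 24, Cal, 1987), (Ada, Nova, 27, 2, 24, Gus, 2017), (Ada, Nova, 27, 2, 24, Zed, 1999)}
π_{bid, year} gives {(2, 1987), (2, 1999), (2, 2017)} (3 duplicate(s) eliminated).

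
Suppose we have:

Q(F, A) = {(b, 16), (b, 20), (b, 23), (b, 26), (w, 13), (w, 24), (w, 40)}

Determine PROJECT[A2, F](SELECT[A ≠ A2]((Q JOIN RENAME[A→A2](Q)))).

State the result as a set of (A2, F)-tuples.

ρ[A→A2]: schema becomes (F, A2); tuples unchanged.
Q ⋈ RENAME[A→A2](Q) (natural join on F): {(b, 16, 16), (b, 16, 20), (b, 16, 23), (b, 16, 26), (b, 20, 16), (b, 20, 20), (b, 20, 23), (b, 20, 26), (b, 23, 16), (b, 23, 20), (b, 23, 23), (b, 23, 26), (b, 26, 16), (b, 26, 20), (b, 26, 23), (b, 26, 26), (w, 13, 13), (w, 13, 24), (w, 13, 40), (w, 24, 13), (w, 24, 24), (w, 24, 40), (w, 40, 13), (w, 40, 24), (w, 40, 40)}
Selection A ≠ A2: {(b, 16, 20), (b, 16, 23), (b, 16, 26), (b, 20, 16), (b, 20, 23), (b, 20, 26), (b, 23, 16), (b, 23, 20), (b, 23, 26), (b, 26, 16), (b, 26, 20), (b, 26, 23), (w, 13, 24), (w, 13, 40), (w, 24, 13), (w, 24, 40), (w, 40, 13), (w, 40, 24)}
π[A2, F]: project onto (A2, F) (11 duplicate(s) eliminated) → {(13, w), (16, b), (20, b), (23, b), (24, w), (26, b), (40, w)}

{(13, w), (16, b), (20, b), (23, b), (24, w), (26, b), (40, w)}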